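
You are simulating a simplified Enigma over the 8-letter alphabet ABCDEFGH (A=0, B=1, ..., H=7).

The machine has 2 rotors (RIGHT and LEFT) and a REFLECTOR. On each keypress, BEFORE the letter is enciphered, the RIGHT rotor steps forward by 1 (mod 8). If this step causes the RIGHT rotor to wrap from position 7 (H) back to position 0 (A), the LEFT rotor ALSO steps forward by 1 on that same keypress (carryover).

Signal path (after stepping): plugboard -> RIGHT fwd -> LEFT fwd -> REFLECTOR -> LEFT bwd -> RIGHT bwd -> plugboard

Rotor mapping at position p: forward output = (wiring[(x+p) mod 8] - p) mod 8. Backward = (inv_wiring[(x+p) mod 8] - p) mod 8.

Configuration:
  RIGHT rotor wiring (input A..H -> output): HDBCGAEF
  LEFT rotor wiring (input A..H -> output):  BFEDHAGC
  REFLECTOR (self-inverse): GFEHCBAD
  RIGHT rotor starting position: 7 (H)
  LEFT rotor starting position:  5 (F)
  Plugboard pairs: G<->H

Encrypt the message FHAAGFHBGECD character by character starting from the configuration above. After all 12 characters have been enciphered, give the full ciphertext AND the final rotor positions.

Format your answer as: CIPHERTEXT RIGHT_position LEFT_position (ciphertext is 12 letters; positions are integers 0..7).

Answer: HBGDHCFCDBGF 3 7

Derivation:
Char 1 ('F'): step: R->0, L->6 (L advanced); F->plug->F->R->A->L->A->refl->G->L'->E->R'->G->plug->H
Char 2 ('H'): step: R->1, L=6; H->plug->G->R->E->L->G->refl->A->L'->A->R'->B->plug->B
Char 3 ('A'): step: R->2, L=6; A->plug->A->R->H->L->C->refl->E->L'->B->R'->H->plug->G
Char 4 ('A'): step: R->3, L=6; A->plug->A->R->H->L->C->refl->E->L'->B->R'->D->plug->D
Char 5 ('G'): step: R->4, L=6; G->plug->H->R->G->L->B->refl->F->L'->F->R'->G->plug->H
Char 6 ('F'): step: R->5, L=6; F->plug->F->R->E->L->G->refl->A->L'->A->R'->C->plug->C
Char 7 ('H'): step: R->6, L=6; H->plug->G->R->A->L->A->refl->G->L'->E->R'->F->plug->F
Char 8 ('B'): step: R->7, L=6; B->plug->B->R->A->L->A->refl->G->L'->E->R'->C->plug->C
Char 9 ('G'): step: R->0, L->7 (L advanced); G->plug->H->R->F->L->A->refl->G->L'->C->R'->D->plug->D
Char 10 ('E'): step: R->1, L=7; E->plug->E->R->H->L->H->refl->D->L'->A->R'->B->plug->B
Char 11 ('C'): step: R->2, L=7; C->plug->C->R->E->L->E->refl->C->L'->B->R'->H->plug->G
Char 12 ('D'): step: R->3, L=7; D->plug->D->R->B->L->C->refl->E->L'->E->R'->F->plug->F
Final: ciphertext=HBGDHCFCDBGF, RIGHT=3, LEFT=7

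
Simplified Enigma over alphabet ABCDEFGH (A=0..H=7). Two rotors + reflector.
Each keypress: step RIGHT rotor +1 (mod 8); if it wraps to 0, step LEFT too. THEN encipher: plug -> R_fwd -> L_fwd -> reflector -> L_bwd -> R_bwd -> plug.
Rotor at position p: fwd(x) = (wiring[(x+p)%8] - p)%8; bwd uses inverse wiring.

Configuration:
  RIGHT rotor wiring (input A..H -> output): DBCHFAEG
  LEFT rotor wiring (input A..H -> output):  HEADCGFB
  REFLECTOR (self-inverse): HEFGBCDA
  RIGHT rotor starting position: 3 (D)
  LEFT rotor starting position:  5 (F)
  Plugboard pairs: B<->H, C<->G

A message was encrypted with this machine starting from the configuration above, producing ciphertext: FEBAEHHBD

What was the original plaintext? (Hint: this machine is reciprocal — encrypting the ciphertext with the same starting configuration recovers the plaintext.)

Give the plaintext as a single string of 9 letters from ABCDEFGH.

Answer: CGHDCFFFC

Derivation:
Char 1 ('F'): step: R->4, L=5; F->plug->F->R->F->L->D->refl->G->L'->G->R'->G->plug->C
Char 2 ('E'): step: R->5, L=5; E->plug->E->R->E->L->H->refl->A->L'->B->R'->C->plug->G
Char 3 ('B'): step: R->6, L=5; B->plug->H->R->C->L->E->refl->B->L'->A->R'->B->plug->H
Char 4 ('A'): step: R->7, L=5; A->plug->A->R->H->L->F->refl->C->L'->D->R'->D->plug->D
Char 5 ('E'): step: R->0, L->6 (L advanced); E->plug->E->R->F->L->F->refl->C->L'->E->R'->G->plug->C
Char 6 ('H'): step: R->1, L=6; H->plug->B->R->B->L->D->refl->G->L'->D->R'->F->plug->F
Char 7 ('H'): step: R->2, L=6; H->plug->B->R->F->L->F->refl->C->L'->E->R'->F->plug->F
Char 8 ('B'): step: R->3, L=6; B->plug->H->R->H->L->A->refl->H->L'->A->R'->F->plug->F
Char 9 ('D'): step: R->4, L=6; D->plug->D->R->C->L->B->refl->E->L'->G->R'->G->plug->C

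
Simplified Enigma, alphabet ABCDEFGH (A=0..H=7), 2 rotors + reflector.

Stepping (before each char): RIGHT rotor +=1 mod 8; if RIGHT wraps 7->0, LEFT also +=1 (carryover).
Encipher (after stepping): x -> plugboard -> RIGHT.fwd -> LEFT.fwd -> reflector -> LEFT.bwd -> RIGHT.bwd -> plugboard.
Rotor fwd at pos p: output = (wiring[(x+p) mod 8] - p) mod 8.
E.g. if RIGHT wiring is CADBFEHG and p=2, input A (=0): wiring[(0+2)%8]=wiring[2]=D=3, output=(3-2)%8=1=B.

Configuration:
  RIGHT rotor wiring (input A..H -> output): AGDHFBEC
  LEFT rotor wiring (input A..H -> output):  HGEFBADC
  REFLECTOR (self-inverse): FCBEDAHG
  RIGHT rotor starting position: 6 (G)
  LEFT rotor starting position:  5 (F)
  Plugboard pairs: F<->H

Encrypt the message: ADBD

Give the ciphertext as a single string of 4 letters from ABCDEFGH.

Answer: DFFE

Derivation:
Char 1 ('A'): step: R->7, L=5; A->plug->A->R->D->L->C->refl->B->L'->E->R'->D->plug->D
Char 2 ('D'): step: R->0, L->6 (L advanced); D->plug->D->R->H->L->C->refl->B->L'->C->R'->H->plug->F
Char 3 ('B'): step: R->1, L=6; B->plug->B->R->C->L->B->refl->C->L'->H->R'->H->plug->F
Char 4 ('D'): step: R->2, L=6; D->plug->D->R->H->L->C->refl->B->L'->C->R'->E->plug->E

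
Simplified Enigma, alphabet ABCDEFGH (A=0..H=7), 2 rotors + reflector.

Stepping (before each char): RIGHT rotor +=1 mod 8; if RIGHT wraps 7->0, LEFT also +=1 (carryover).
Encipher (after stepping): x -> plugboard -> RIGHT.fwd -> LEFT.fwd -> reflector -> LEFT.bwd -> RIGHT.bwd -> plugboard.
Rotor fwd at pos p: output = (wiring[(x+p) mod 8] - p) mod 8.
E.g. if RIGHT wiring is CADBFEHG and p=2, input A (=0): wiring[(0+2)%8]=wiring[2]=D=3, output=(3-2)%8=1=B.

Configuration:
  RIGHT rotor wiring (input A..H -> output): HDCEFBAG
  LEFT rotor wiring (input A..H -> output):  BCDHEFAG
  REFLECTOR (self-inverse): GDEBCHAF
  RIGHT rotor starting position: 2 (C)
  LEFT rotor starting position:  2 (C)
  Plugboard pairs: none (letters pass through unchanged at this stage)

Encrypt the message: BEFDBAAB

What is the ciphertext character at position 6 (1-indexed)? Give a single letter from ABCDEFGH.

Char 1 ('B'): step: R->3, L=2; B->plug->B->R->C->L->C->refl->E->L'->F->R'->D->plug->D
Char 2 ('E'): step: R->4, L=2; E->plug->E->R->D->L->D->refl->B->L'->A->R'->H->plug->H
Char 3 ('F'): step: R->5, L=2; F->plug->F->R->F->L->E->refl->C->L'->C->R'->D->plug->D
Char 4 ('D'): step: R->6, L=2; D->plug->D->R->F->L->E->refl->C->L'->C->R'->A->plug->A
Char 5 ('B'): step: R->7, L=2; B->plug->B->R->A->L->B->refl->D->L'->D->R'->D->plug->D
Char 6 ('A'): step: R->0, L->3 (L advanced); A->plug->A->R->H->L->A->refl->G->L'->F->R'->E->plug->E

E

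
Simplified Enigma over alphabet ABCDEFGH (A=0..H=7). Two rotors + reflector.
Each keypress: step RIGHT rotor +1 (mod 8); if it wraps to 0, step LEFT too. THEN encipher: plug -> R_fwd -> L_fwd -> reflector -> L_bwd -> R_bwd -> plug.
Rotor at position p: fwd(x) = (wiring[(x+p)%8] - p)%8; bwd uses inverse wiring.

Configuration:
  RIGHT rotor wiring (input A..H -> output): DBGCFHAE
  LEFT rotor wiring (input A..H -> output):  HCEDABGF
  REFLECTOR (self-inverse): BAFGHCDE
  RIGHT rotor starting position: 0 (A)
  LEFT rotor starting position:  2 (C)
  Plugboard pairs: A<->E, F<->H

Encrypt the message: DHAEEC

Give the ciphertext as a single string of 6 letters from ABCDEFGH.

Answer: GDEAGE

Derivation:
Char 1 ('D'): step: R->1, L=2; D->plug->D->R->E->L->E->refl->H->L'->D->R'->G->plug->G
Char 2 ('H'): step: R->2, L=2; H->plug->F->R->C->L->G->refl->D->L'->F->R'->D->plug->D
Char 3 ('A'): step: R->3, L=2; A->plug->E->R->B->L->B->refl->A->L'->H->R'->A->plug->E
Char 4 ('E'): step: R->4, L=2; E->plug->A->R->B->L->B->refl->A->L'->H->R'->E->plug->A
Char 5 ('E'): step: R->5, L=2; E->plug->A->R->C->L->G->refl->D->L'->F->R'->G->plug->G
Char 6 ('C'): step: R->6, L=2; C->plug->C->R->F->L->D->refl->G->L'->C->R'->A->plug->E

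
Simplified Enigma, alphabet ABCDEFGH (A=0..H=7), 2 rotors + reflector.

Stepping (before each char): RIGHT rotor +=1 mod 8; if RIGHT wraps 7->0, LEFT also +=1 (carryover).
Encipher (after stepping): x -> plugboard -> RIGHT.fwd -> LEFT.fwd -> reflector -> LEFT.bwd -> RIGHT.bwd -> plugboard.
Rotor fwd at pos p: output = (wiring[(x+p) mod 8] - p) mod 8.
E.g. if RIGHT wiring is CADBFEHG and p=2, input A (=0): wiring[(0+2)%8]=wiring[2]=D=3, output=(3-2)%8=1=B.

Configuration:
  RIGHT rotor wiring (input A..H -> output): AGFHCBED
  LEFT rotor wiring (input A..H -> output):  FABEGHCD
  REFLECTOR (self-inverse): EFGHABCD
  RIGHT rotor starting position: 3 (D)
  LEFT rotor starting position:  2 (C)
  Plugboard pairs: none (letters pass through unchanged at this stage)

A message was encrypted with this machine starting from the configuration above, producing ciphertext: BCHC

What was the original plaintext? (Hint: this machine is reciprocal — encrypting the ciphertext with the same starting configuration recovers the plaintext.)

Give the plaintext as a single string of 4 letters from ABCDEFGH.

Char 1 ('B'): step: R->4, L=2; B->plug->B->R->F->L->B->refl->F->L'->D->R'->H->plug->H
Char 2 ('C'): step: R->5, L=2; C->plug->C->R->G->L->D->refl->H->L'->A->R'->F->plug->F
Char 3 ('H'): step: R->6, L=2; H->plug->H->R->D->L->F->refl->B->L'->F->R'->B->plug->B
Char 4 ('C'): step: R->7, L=2; C->plug->C->R->H->L->G->refl->C->L'->B->R'->B->plug->B

Answer: HFBB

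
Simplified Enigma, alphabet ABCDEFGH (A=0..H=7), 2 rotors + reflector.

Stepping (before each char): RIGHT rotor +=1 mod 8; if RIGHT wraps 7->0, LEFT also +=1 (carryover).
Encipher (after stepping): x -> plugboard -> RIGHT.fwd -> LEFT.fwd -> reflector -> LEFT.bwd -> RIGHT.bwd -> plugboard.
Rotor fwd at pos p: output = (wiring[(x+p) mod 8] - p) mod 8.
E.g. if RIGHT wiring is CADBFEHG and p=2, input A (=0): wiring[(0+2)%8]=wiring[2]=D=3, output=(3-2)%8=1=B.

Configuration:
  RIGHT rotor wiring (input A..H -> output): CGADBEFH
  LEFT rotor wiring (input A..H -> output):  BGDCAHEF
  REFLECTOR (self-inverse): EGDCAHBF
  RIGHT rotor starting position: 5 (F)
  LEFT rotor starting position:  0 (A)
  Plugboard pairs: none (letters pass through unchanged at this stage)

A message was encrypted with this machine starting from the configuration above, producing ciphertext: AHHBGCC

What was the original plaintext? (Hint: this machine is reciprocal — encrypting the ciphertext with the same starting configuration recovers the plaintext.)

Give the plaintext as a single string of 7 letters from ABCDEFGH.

Answer: FEBGEHA

Derivation:
Char 1 ('A'): step: R->6, L=0; A->plug->A->R->H->L->F->refl->H->L'->F->R'->F->plug->F
Char 2 ('H'): step: R->7, L=0; H->plug->H->R->G->L->E->refl->A->L'->E->R'->E->plug->E
Char 3 ('H'): step: R->0, L->1 (L advanced); H->plug->H->R->H->L->A->refl->E->L'->G->R'->B->plug->B
Char 4 ('B'): step: R->1, L=1; B->plug->B->R->H->L->A->refl->E->L'->G->R'->G->plug->G
Char 5 ('G'): step: R->2, L=1; G->plug->G->R->A->L->F->refl->H->L'->D->R'->E->plug->E
Char 6 ('C'): step: R->3, L=1; C->plug->C->R->B->L->C->refl->D->L'->F->R'->H->plug->H
Char 7 ('C'): step: R->4, L=1; C->plug->C->R->B->L->C->refl->D->L'->F->R'->A->plug->A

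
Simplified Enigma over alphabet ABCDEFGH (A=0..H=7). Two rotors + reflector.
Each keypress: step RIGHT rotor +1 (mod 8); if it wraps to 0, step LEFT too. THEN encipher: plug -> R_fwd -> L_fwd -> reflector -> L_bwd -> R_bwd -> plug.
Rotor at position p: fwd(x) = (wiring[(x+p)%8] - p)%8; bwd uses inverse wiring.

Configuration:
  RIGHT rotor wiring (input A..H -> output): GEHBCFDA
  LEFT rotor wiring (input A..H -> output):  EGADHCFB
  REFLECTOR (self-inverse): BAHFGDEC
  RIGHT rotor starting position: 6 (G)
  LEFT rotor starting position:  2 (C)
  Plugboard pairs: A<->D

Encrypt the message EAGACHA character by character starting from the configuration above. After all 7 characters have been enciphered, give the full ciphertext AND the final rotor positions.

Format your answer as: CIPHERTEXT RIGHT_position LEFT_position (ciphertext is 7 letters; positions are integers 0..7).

Char 1 ('E'): step: R->7, L=2; E->plug->E->R->C->L->F->refl->D->L'->E->R'->H->plug->H
Char 2 ('A'): step: R->0, L->3 (L advanced); A->plug->D->R->B->L->E->refl->G->L'->E->R'->B->plug->B
Char 3 ('G'): step: R->1, L=3; G->plug->G->R->H->L->F->refl->D->L'->G->R'->B->plug->B
Char 4 ('A'): step: R->2, L=3; A->plug->D->R->D->L->C->refl->H->L'->C->R'->H->plug->H
Char 5 ('C'): step: R->3, L=3; C->plug->C->R->C->L->H->refl->C->L'->D->R'->F->plug->F
Char 6 ('H'): step: R->4, L=3; H->plug->H->R->F->L->B->refl->A->L'->A->R'->F->plug->F
Char 7 ('A'): step: R->5, L=3; A->plug->D->R->B->L->E->refl->G->L'->E->R'->G->plug->G
Final: ciphertext=HBBHFFG, RIGHT=5, LEFT=3

Answer: HBBHFFG 5 3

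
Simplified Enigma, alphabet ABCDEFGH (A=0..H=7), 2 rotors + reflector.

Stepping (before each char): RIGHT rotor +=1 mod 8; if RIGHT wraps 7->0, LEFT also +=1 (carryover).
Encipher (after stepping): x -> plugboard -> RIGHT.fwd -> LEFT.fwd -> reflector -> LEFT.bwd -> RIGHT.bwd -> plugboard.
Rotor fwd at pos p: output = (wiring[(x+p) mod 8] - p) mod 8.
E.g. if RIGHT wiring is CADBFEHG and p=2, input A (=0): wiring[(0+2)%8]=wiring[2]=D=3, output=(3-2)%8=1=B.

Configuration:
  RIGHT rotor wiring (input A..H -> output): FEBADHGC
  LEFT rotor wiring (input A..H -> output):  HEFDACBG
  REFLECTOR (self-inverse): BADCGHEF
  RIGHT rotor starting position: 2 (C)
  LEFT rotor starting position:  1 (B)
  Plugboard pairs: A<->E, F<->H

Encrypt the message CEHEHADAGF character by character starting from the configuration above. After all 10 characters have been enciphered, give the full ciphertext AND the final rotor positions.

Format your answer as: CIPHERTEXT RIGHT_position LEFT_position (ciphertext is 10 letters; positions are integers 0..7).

Char 1 ('C'): step: R->3, L=1; C->plug->C->R->E->L->B->refl->A->L'->F->R'->A->plug->E
Char 2 ('E'): step: R->4, L=1; E->plug->A->R->H->L->G->refl->E->L'->B->R'->E->plug->A
Char 3 ('H'): step: R->5, L=1; H->plug->F->R->E->L->B->refl->A->L'->F->R'->C->plug->C
Char 4 ('E'): step: R->6, L=1; E->plug->A->R->A->L->D->refl->C->L'->C->R'->F->plug->H
Char 5 ('H'): step: R->7, L=1; H->plug->F->R->E->L->B->refl->A->L'->F->R'->C->plug->C
Char 6 ('A'): step: R->0, L->2 (L advanced); A->plug->E->R->D->L->A->refl->B->L'->B->R'->C->plug->C
Char 7 ('D'): step: R->1, L=2; D->plug->D->R->C->L->G->refl->E->L'->F->R'->F->plug->H
Char 8 ('A'): step: R->2, L=2; A->plug->E->R->E->L->H->refl->F->L'->G->R'->B->plug->B
Char 9 ('G'): step: R->3, L=2; G->plug->G->R->B->L->B->refl->A->L'->D->R'->D->plug->D
Char 10 ('F'): step: R->4, L=2; F->plug->H->R->E->L->H->refl->F->L'->G->R'->D->plug->D
Final: ciphertext=EACHCCHBDD, RIGHT=4, LEFT=2

Answer: EACHCCHBDD 4 2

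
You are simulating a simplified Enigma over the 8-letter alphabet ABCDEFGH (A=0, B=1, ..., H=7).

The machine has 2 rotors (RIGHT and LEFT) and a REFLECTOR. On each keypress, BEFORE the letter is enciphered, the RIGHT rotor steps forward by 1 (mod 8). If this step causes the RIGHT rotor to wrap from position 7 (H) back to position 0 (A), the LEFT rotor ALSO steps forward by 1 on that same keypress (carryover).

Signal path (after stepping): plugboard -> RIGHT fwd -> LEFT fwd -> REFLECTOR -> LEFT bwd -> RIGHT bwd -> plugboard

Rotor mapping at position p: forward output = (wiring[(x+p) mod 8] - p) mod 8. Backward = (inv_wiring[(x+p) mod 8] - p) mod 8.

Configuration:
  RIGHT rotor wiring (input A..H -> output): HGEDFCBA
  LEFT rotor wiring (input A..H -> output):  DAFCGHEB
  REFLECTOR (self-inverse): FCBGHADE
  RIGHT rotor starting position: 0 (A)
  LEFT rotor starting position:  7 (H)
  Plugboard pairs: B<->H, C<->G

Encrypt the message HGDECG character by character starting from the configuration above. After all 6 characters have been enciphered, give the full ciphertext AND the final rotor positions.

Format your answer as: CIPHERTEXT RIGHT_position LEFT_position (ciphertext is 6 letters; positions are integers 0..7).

Answer: DBGDFF 6 7

Derivation:
Char 1 ('H'): step: R->1, L=7; H->plug->B->R->D->L->G->refl->D->L'->E->R'->D->plug->D
Char 2 ('G'): step: R->2, L=7; G->plug->C->R->D->L->G->refl->D->L'->E->R'->H->plug->B
Char 3 ('D'): step: R->3, L=7; D->plug->D->R->G->L->A->refl->F->L'->H->R'->C->plug->G
Char 4 ('E'): step: R->4, L=7; E->plug->E->R->D->L->G->refl->D->L'->E->R'->D->plug->D
Char 5 ('C'): step: R->5, L=7; C->plug->G->R->G->L->A->refl->F->L'->H->R'->F->plug->F
Char 6 ('G'): step: R->6, L=7; G->plug->C->R->B->L->E->refl->H->L'->F->R'->F->plug->F
Final: ciphertext=DBGDFF, RIGHT=6, LEFT=7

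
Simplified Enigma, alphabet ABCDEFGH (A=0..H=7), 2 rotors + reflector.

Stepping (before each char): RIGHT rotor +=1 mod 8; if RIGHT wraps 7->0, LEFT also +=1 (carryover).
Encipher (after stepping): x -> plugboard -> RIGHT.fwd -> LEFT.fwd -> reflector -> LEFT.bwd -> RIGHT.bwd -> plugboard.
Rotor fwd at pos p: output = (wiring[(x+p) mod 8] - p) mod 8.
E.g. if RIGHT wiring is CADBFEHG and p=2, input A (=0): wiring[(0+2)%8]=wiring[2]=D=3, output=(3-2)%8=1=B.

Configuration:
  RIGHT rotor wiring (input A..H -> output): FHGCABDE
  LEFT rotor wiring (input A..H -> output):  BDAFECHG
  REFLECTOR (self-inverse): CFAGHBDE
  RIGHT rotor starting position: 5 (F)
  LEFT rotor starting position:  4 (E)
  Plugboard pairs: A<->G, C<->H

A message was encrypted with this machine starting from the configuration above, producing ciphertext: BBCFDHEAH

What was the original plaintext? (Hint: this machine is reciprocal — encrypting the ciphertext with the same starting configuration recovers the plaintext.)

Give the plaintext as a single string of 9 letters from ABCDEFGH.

Char 1 ('B'): step: R->6, L=4; B->plug->B->R->G->L->E->refl->H->L'->F->R'->A->plug->G
Char 2 ('B'): step: R->7, L=4; B->plug->B->R->G->L->E->refl->H->L'->F->R'->A->plug->G
Char 3 ('C'): step: R->0, L->5 (L advanced); C->plug->H->R->E->L->G->refl->D->L'->F->R'->A->plug->G
Char 4 ('F'): step: R->1, L=5; F->plug->F->R->C->L->B->refl->F->L'->A->R'->E->plug->E
Char 5 ('D'): step: R->2, L=5; D->plug->D->R->H->L->H->refl->E->L'->D->R'->G->plug->A
Char 6 ('H'): step: R->3, L=5; H->plug->C->R->G->L->A->refl->C->L'->B->R'->E->plug->E
Char 7 ('E'): step: R->4, L=5; E->plug->E->R->B->L->C->refl->A->L'->G->R'->H->plug->C
Char 8 ('A'): step: R->5, L=5; A->plug->G->R->F->L->D->refl->G->L'->E->R'->A->plug->G
Char 9 ('H'): step: R->6, L=5; H->plug->C->R->H->L->H->refl->E->L'->D->R'->H->plug->C

Answer: GGGEAECGC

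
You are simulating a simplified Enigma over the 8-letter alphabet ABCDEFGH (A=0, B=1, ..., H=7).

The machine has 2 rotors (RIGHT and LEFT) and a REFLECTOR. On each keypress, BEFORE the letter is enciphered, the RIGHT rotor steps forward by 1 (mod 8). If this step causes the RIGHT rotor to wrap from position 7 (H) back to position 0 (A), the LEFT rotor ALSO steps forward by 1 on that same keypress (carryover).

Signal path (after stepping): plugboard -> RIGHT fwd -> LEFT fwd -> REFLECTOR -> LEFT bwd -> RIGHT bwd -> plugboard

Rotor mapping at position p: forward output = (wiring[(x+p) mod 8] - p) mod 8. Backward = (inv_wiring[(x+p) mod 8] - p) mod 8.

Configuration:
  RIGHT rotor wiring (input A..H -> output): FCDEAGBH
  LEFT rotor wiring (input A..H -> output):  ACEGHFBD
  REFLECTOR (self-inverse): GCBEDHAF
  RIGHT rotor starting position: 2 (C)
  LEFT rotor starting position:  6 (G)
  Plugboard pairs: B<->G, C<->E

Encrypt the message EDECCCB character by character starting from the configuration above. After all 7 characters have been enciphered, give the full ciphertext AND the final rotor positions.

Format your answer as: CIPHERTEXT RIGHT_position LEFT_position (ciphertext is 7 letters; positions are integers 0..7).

Char 1 ('E'): step: R->3, L=6; E->plug->C->R->D->L->E->refl->D->L'->A->R'->H->plug->H
Char 2 ('D'): step: R->4, L=6; D->plug->D->R->D->L->E->refl->D->L'->A->R'->H->plug->H
Char 3 ('E'): step: R->5, L=6; E->plug->C->R->C->L->C->refl->B->L'->G->R'->F->plug->F
Char 4 ('C'): step: R->6, L=6; C->plug->E->R->F->L->A->refl->G->L'->E->R'->D->plug->D
Char 5 ('C'): step: R->7, L=6; C->plug->E->R->F->L->A->refl->G->L'->E->R'->D->plug->D
Char 6 ('C'): step: R->0, L->7 (L advanced); C->plug->E->R->A->L->E->refl->D->L'->C->R'->B->plug->G
Char 7 ('B'): step: R->1, L=7; B->plug->G->R->G->L->G->refl->A->L'->F->R'->E->plug->C
Final: ciphertext=HHFDDGC, RIGHT=1, LEFT=7

Answer: HHFDDGC 1 7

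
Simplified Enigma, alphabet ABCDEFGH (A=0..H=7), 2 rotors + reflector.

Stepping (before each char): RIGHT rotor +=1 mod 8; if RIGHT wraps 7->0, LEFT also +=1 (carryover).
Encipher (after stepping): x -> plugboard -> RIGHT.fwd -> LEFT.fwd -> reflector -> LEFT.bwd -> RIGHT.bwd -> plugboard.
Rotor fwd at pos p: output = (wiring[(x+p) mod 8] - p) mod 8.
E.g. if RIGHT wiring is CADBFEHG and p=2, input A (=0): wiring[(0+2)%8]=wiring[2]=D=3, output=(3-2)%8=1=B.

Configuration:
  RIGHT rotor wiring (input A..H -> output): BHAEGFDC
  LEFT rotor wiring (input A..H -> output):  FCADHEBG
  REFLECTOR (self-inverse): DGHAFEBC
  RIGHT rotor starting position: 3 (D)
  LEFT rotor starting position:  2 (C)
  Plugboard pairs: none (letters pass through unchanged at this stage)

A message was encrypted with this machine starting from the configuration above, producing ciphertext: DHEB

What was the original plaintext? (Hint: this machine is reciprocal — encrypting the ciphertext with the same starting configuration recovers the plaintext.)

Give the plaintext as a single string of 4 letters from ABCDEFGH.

Char 1 ('D'): step: R->4, L=2; D->plug->D->R->G->L->D->refl->A->L'->H->R'->C->plug->C
Char 2 ('H'): step: R->5, L=2; H->plug->H->R->B->L->B->refl->G->L'->A->R'->A->plug->A
Char 3 ('E'): step: R->6, L=2; E->plug->E->R->C->L->F->refl->E->L'->F->R'->A->plug->A
Char 4 ('B'): step: R->7, L=2; B->plug->B->R->C->L->F->refl->E->L'->F->R'->E->plug->E

Answer: CAAE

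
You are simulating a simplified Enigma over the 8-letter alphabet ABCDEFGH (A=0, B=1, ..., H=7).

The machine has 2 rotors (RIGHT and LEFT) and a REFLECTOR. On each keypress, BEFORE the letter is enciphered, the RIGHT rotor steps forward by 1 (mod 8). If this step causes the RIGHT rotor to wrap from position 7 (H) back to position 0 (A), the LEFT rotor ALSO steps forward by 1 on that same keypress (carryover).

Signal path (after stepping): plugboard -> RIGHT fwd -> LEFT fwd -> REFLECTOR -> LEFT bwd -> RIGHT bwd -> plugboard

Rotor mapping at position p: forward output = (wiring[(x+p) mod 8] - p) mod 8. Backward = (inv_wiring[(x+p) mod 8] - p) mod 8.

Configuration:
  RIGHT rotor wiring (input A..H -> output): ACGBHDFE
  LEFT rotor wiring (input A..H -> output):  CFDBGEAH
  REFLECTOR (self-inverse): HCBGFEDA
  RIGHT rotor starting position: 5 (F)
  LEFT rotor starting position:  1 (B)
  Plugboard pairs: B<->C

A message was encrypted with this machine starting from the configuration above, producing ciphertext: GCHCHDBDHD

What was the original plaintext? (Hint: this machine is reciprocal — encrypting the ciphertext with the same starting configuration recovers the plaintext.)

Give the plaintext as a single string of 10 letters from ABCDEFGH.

Char 1 ('G'): step: R->6, L=1; G->plug->G->R->B->L->C->refl->B->L'->H->R'->A->plug->A
Char 2 ('C'): step: R->7, L=1; C->plug->B->R->B->L->C->refl->B->L'->H->R'->D->plug->D
Char 3 ('H'): step: R->0, L->2 (L advanced); H->plug->H->R->E->L->G->refl->D->L'->H->R'->E->plug->E
Char 4 ('C'): step: R->1, L=2; C->plug->B->R->F->L->F->refl->E->L'->C->R'->E->plug->E
Char 5 ('H'): step: R->2, L=2; H->plug->H->R->A->L->B->refl->C->L'->D->R'->E->plug->E
Char 6 ('D'): step: R->3, L=2; D->plug->D->R->C->L->E->refl->F->L'->F->R'->F->plug->F
Char 7 ('B'): step: R->4, L=2; B->plug->C->R->B->L->H->refl->A->L'->G->R'->F->plug->F
Char 8 ('D'): step: R->5, L=2; D->plug->D->R->D->L->C->refl->B->L'->A->R'->B->plug->C
Char 9 ('H'): step: R->6, L=2; H->plug->H->R->F->L->F->refl->E->L'->C->R'->C->plug->B
Char 10 ('D'): step: R->7, L=2; D->plug->D->R->H->L->D->refl->G->L'->E->R'->G->plug->G

Answer: ADEEEFFCBG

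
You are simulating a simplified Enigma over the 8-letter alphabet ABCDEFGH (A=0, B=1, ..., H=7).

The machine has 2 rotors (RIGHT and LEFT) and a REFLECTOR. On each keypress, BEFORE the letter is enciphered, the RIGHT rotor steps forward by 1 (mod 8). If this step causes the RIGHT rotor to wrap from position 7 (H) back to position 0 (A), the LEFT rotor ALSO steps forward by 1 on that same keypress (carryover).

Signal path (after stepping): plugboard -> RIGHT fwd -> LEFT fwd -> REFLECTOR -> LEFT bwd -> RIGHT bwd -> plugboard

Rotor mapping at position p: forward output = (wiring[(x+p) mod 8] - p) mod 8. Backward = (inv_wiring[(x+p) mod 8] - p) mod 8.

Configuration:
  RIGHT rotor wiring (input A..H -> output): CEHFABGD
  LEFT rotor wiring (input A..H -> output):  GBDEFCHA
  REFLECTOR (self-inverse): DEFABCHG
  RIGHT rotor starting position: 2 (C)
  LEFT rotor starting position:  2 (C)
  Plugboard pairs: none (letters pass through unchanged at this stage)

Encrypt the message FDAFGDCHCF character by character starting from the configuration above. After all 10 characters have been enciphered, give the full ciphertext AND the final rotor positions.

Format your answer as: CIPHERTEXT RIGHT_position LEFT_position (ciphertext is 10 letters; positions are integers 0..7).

Char 1 ('F'): step: R->3, L=2; F->plug->F->R->H->L->H->refl->G->L'->F->R'->B->plug->B
Char 2 ('D'): step: R->4, L=2; D->plug->D->R->H->L->H->refl->G->L'->F->R'->B->plug->B
Char 3 ('A'): step: R->5, L=2; A->plug->A->R->E->L->F->refl->C->L'->B->R'->B->plug->B
Char 4 ('F'): step: R->6, L=2; F->plug->F->R->H->L->H->refl->G->L'->F->R'->B->plug->B
Char 5 ('G'): step: R->7, L=2; G->plug->G->R->C->L->D->refl->A->L'->D->R'->B->plug->B
Char 6 ('D'): step: R->0, L->3 (L advanced); D->plug->D->R->F->L->D->refl->A->L'->H->R'->C->plug->C
Char 7 ('C'): step: R->1, L=3; C->plug->C->R->E->L->F->refl->C->L'->B->R'->H->plug->H
Char 8 ('H'): step: R->2, L=3; H->plug->H->R->C->L->H->refl->G->L'->G->R'->C->plug->C
Char 9 ('C'): step: R->3, L=3; C->plug->C->R->G->L->G->refl->H->L'->C->R'->A->plug->A
Char 10 ('F'): step: R->4, L=3; F->plug->F->R->A->L->B->refl->E->L'->D->R'->G->plug->G
Final: ciphertext=BBBBBCHCAG, RIGHT=4, LEFT=3

Answer: BBBBBCHCAG 4 3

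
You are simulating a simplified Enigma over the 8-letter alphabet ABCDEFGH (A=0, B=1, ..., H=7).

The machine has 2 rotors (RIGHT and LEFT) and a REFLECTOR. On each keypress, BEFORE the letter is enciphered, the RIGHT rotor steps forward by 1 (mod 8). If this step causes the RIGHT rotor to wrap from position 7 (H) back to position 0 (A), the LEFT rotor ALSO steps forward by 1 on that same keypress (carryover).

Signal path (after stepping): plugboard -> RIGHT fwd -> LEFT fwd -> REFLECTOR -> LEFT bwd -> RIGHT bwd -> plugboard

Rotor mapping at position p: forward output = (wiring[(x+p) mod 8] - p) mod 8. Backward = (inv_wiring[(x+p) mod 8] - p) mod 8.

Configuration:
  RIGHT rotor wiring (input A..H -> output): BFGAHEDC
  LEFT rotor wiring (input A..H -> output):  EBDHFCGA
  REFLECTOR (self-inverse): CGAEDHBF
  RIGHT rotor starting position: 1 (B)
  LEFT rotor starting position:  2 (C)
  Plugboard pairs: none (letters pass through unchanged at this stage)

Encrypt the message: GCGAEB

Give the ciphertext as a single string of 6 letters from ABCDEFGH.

Char 1 ('G'): step: R->2, L=2; G->plug->G->R->H->L->H->refl->F->L'->B->R'->E->plug->E
Char 2 ('C'): step: R->3, L=2; C->plug->C->R->B->L->F->refl->H->L'->H->R'->E->plug->E
Char 3 ('G'): step: R->4, L=2; G->plug->G->R->C->L->D->refl->E->L'->E->R'->H->plug->H
Char 4 ('A'): step: R->5, L=2; A->plug->A->R->H->L->H->refl->F->L'->B->R'->F->plug->F
Char 5 ('E'): step: R->6, L=2; E->plug->E->R->A->L->B->refl->G->L'->F->R'->A->plug->A
Char 6 ('B'): step: R->7, L=2; B->plug->B->R->C->L->D->refl->E->L'->E->R'->H->plug->H

Answer: EEHFAH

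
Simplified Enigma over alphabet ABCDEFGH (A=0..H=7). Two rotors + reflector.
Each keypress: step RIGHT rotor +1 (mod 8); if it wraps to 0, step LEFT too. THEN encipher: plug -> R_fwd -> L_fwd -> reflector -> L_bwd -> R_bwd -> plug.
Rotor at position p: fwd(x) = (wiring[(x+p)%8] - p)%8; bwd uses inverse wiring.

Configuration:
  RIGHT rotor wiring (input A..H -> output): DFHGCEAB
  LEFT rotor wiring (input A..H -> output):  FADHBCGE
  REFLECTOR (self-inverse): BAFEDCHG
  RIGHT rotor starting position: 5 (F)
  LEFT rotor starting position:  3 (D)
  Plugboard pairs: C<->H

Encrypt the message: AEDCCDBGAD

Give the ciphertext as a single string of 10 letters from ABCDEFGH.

Char 1 ('A'): step: R->6, L=3; A->plug->A->R->C->L->H->refl->G->L'->B->R'->E->plug->E
Char 2 ('E'): step: R->7, L=3; E->plug->E->R->H->L->A->refl->B->L'->E->R'->B->plug->B
Char 3 ('D'): step: R->0, L->4 (L advanced); D->plug->D->R->G->L->H->refl->G->L'->B->R'->H->plug->C
Char 4 ('C'): step: R->1, L=4; C->plug->H->R->C->L->C->refl->F->L'->A->R'->G->plug->G
Char 5 ('C'): step: R->2, L=4; C->plug->H->R->D->L->A->refl->B->L'->E->R'->B->plug->B
Char 6 ('D'): step: R->3, L=4; D->plug->D->R->F->L->E->refl->D->L'->H->R'->B->plug->B
Char 7 ('B'): step: R->4, L=4; B->plug->B->R->A->L->F->refl->C->L'->C->R'->H->plug->C
Char 8 ('G'): step: R->5, L=4; G->plug->G->R->B->L->G->refl->H->L'->G->R'->D->plug->D
Char 9 ('A'): step: R->6, L=4; A->plug->A->R->C->L->C->refl->F->L'->A->R'->F->plug->F
Char 10 ('D'): step: R->7, L=4; D->plug->D->R->A->L->F->refl->C->L'->C->R'->A->plug->A

Answer: EBCGBBCDFA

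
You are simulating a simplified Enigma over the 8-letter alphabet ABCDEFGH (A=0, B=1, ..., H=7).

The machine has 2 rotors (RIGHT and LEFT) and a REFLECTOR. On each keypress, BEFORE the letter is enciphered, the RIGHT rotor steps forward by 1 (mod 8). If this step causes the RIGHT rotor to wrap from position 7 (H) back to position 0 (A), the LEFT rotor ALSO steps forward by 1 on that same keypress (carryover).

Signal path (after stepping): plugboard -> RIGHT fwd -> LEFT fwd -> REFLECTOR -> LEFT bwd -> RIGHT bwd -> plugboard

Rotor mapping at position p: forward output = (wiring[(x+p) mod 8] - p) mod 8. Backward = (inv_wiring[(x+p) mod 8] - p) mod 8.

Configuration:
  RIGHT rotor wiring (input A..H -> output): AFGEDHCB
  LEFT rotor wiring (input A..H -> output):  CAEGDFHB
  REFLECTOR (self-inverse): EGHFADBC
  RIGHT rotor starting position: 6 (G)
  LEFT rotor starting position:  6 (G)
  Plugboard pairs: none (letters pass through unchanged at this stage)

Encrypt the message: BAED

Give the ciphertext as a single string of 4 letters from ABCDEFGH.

Char 1 ('B'): step: R->7, L=6; B->plug->B->R->B->L->D->refl->F->L'->G->R'->C->plug->C
Char 2 ('A'): step: R->0, L->7 (L advanced); A->plug->A->R->A->L->C->refl->H->L'->E->R'->D->plug->D
Char 3 ('E'): step: R->1, L=7; E->plug->E->R->G->L->G->refl->B->L'->C->R'->D->plug->D
Char 4 ('D'): step: R->2, L=7; D->plug->D->R->F->L->E->refl->A->L'->H->R'->F->plug->F

Answer: CDDF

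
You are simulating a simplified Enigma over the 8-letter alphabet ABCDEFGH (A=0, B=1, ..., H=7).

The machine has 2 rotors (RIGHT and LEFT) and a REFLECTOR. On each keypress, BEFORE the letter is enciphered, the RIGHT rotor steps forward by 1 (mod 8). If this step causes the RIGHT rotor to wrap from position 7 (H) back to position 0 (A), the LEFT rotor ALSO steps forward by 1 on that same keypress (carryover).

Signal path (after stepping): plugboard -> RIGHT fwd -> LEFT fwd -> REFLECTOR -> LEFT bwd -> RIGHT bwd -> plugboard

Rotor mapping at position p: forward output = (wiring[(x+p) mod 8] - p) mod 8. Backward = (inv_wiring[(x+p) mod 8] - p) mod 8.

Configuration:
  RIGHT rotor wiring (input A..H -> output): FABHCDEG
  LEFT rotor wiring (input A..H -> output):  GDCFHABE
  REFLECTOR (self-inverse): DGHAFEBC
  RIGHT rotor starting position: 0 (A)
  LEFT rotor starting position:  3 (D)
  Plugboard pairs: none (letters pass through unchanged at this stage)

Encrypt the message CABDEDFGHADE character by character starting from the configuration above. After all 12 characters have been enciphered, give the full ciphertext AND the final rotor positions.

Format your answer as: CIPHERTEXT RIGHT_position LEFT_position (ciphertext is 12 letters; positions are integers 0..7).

Answer: GCCEFFGAGHFD 4 4

Derivation:
Char 1 ('C'): step: R->1, L=3; C->plug->C->R->G->L->A->refl->D->L'->F->R'->G->plug->G
Char 2 ('A'): step: R->2, L=3; A->plug->A->R->H->L->H->refl->C->L'->A->R'->C->plug->C
Char 3 ('B'): step: R->3, L=3; B->plug->B->R->H->L->H->refl->C->L'->A->R'->C->plug->C
Char 4 ('D'): step: R->4, L=3; D->plug->D->R->C->L->F->refl->E->L'->B->R'->E->plug->E
Char 5 ('E'): step: R->5, L=3; E->plug->E->R->D->L->G->refl->B->L'->E->R'->F->plug->F
Char 6 ('D'): step: R->6, L=3; D->plug->D->R->C->L->F->refl->E->L'->B->R'->F->plug->F
Char 7 ('F'): step: R->7, L=3; F->plug->F->R->D->L->G->refl->B->L'->E->R'->G->plug->G
Char 8 ('G'): step: R->0, L->4 (L advanced); G->plug->G->R->E->L->C->refl->H->L'->F->R'->A->plug->A
Char 9 ('H'): step: R->1, L=4; H->plug->H->R->E->L->C->refl->H->L'->F->R'->G->plug->G
Char 10 ('A'): step: R->2, L=4; A->plug->A->R->H->L->B->refl->G->L'->G->R'->H->plug->H
Char 11 ('D'): step: R->3, L=4; D->plug->D->R->B->L->E->refl->F->L'->C->R'->F->plug->F
Char 12 ('E'): step: R->4, L=4; E->plug->E->R->B->L->E->refl->F->L'->C->R'->D->plug->D
Final: ciphertext=GCCEFFGAGHFD, RIGHT=4, LEFT=4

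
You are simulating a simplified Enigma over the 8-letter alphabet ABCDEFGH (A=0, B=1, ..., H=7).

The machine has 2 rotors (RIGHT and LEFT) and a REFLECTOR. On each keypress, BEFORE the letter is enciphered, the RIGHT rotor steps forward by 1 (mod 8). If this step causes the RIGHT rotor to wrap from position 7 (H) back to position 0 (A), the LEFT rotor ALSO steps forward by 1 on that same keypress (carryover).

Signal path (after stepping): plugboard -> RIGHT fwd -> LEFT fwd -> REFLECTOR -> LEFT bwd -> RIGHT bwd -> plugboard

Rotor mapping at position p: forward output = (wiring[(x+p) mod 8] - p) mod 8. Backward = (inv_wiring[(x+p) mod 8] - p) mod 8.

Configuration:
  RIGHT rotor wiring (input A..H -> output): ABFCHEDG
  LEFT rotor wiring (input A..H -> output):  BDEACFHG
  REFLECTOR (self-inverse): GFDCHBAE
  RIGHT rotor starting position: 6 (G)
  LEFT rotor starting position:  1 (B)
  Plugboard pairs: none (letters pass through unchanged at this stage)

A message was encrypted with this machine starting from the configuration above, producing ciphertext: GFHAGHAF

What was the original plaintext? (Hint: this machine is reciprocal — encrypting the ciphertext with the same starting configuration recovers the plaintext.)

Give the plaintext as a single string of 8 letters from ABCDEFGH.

Answer: AEBBFFEE

Derivation:
Char 1 ('G'): step: R->7, L=1; G->plug->G->R->F->L->G->refl->A->L'->H->R'->A->plug->A
Char 2 ('F'): step: R->0, L->2 (L advanced); F->plug->F->R->E->L->F->refl->B->L'->H->R'->E->plug->E
Char 3 ('H'): step: R->1, L=2; H->plug->H->R->H->L->B->refl->F->L'->E->R'->B->plug->B
Char 4 ('A'): step: R->2, L=2; A->plug->A->R->D->L->D->refl->C->L'->A->R'->B->plug->B
Char 5 ('G'): step: R->3, L=2; G->plug->G->R->G->L->H->refl->E->L'->F->R'->F->plug->F
Char 6 ('H'): step: R->4, L=2; H->plug->H->R->G->L->H->refl->E->L'->F->R'->F->plug->F
Char 7 ('A'): step: R->5, L=2; A->plug->A->R->H->L->B->refl->F->L'->E->R'->E->plug->E
Char 8 ('F'): step: R->6, L=2; F->plug->F->R->E->L->F->refl->B->L'->H->R'->E->plug->E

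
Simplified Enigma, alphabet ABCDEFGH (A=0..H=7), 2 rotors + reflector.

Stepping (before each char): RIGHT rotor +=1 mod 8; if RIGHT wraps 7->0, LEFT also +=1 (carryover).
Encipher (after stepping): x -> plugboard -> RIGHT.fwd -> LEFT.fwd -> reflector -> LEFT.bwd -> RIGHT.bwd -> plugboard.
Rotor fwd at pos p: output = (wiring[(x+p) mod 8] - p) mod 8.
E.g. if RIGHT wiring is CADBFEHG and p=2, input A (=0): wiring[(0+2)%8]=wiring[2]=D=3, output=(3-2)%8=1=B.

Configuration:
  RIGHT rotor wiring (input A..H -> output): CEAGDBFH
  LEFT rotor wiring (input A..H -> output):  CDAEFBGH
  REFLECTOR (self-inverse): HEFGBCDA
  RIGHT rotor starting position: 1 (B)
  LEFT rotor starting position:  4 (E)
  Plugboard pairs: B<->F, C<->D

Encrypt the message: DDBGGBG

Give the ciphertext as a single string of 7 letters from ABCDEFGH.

Answer: HFEDAFF

Derivation:
Char 1 ('D'): step: R->2, L=4; D->plug->C->R->B->L->F->refl->C->L'->C->R'->H->plug->H
Char 2 ('D'): step: R->3, L=4; D->plug->C->R->G->L->E->refl->B->L'->A->R'->B->plug->F
Char 3 ('B'): step: R->4, L=4; B->plug->F->R->A->L->B->refl->E->L'->G->R'->E->plug->E
Char 4 ('G'): step: R->5, L=4; G->plug->G->R->B->L->F->refl->C->L'->C->R'->C->plug->D
Char 5 ('G'): step: R->6, L=4; G->plug->G->R->F->L->H->refl->A->L'->H->R'->A->plug->A
Char 6 ('B'): step: R->7, L=4; B->plug->F->R->E->L->G->refl->D->L'->D->R'->B->plug->F
Char 7 ('G'): step: R->0, L->5 (L advanced); G->plug->G->R->F->L->D->refl->G->L'->E->R'->B->plug->F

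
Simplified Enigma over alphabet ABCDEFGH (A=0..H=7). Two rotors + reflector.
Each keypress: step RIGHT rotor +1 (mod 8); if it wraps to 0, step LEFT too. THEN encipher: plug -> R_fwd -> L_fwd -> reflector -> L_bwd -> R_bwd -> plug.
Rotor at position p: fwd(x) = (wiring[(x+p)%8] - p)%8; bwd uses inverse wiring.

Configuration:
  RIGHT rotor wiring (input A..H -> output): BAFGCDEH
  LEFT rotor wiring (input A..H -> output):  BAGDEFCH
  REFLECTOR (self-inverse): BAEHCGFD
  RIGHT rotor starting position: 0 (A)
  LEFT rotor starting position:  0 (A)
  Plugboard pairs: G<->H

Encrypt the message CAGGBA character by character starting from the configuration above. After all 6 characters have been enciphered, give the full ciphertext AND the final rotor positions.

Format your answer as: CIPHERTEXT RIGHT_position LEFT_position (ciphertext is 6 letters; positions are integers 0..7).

Char 1 ('C'): step: R->1, L=0; C->plug->C->R->F->L->F->refl->G->L'->C->R'->E->plug->E
Char 2 ('A'): step: R->2, L=0; A->plug->A->R->D->L->D->refl->H->L'->H->R'->G->plug->H
Char 3 ('G'): step: R->3, L=0; G->plug->H->R->C->L->G->refl->F->L'->F->R'->G->plug->H
Char 4 ('G'): step: R->4, L=0; G->plug->H->R->C->L->G->refl->F->L'->F->R'->E->plug->E
Char 5 ('B'): step: R->5, L=0; B->plug->B->R->H->L->H->refl->D->L'->D->R'->E->plug->E
Char 6 ('A'): step: R->6, L=0; A->plug->A->R->G->L->C->refl->E->L'->E->R'->G->plug->H
Final: ciphertext=EHHEEH, RIGHT=6, LEFT=0

Answer: EHHEEH 6 0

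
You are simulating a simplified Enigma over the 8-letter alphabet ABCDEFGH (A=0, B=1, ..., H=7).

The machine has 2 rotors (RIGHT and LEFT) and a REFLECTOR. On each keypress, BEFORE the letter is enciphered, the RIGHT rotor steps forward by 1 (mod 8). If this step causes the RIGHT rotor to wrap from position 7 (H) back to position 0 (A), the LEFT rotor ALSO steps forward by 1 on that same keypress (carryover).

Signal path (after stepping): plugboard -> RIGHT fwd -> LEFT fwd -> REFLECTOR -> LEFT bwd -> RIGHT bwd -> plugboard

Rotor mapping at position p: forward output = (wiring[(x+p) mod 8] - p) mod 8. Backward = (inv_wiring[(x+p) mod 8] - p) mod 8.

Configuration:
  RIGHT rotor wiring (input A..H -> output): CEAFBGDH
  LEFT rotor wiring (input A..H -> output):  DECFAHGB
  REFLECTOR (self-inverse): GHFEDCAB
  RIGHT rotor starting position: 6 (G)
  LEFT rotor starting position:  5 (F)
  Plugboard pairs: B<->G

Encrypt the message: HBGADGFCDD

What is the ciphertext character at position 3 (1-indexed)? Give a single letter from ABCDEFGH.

Char 1 ('H'): step: R->7, L=5; H->plug->H->R->E->L->H->refl->B->L'->B->R'->D->plug->D
Char 2 ('B'): step: R->0, L->6 (L advanced); B->plug->G->R->D->L->G->refl->A->L'->A->R'->C->plug->C
Char 3 ('G'): step: R->1, L=6; G->plug->B->R->H->L->B->refl->H->L'->F->R'->E->plug->E

E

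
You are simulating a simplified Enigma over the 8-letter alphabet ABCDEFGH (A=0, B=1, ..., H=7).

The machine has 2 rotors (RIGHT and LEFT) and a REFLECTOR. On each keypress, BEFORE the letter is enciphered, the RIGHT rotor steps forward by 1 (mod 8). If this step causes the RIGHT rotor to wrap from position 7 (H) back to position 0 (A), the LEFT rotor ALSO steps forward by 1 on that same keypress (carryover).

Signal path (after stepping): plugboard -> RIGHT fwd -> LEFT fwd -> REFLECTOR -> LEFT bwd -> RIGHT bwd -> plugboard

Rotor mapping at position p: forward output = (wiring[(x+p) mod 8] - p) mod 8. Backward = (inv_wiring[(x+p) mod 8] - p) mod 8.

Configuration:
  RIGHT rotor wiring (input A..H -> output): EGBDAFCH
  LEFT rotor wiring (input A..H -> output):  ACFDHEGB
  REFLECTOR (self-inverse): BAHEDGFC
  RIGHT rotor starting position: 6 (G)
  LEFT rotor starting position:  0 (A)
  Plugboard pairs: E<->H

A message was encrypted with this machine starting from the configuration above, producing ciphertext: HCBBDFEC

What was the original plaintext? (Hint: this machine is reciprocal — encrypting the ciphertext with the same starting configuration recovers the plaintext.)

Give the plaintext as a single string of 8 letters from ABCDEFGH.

Char 1 ('H'): step: R->7, L=0; H->plug->E->R->E->L->H->refl->C->L'->B->R'->F->plug->F
Char 2 ('C'): step: R->0, L->1 (L advanced); C->plug->C->R->B->L->E->refl->D->L'->E->R'->A->plug->A
Char 3 ('B'): step: R->1, L=1; B->plug->B->R->A->L->B->refl->A->L'->G->R'->G->plug->G
Char 4 ('B'): step: R->2, L=1; B->plug->B->R->B->L->E->refl->D->L'->E->R'->H->plug->E
Char 5 ('D'): step: R->3, L=1; D->plug->D->R->H->L->H->refl->C->L'->C->R'->C->plug->C
Char 6 ('F'): step: R->4, L=1; F->plug->F->R->C->L->C->refl->H->L'->H->R'->H->plug->E
Char 7 ('E'): step: R->5, L=1; E->plug->H->R->D->L->G->refl->F->L'->F->R'->B->plug->B
Char 8 ('C'): step: R->6, L=1; C->plug->C->R->G->L->A->refl->B->L'->A->R'->D->plug->D

Answer: FAGECEBD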